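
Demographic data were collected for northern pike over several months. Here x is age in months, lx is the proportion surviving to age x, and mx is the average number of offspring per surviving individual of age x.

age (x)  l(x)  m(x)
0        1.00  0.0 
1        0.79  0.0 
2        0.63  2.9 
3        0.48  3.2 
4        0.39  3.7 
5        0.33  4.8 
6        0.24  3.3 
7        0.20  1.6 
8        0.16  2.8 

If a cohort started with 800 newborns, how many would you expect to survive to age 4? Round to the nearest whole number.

312

Expected survivors = N0 · l_4 = 800 × 0.39 = 312 → 312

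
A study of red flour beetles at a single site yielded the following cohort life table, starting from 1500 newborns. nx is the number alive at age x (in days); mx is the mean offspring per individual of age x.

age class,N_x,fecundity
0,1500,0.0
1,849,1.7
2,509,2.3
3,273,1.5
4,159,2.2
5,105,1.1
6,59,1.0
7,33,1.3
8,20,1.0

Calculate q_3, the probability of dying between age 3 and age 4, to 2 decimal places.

0.42

lx = nx/n0 = nx/1500: 1, 0.566, 0.33933…, 0.182, 0.106, 0.07, 0.03933…, 0.022, 0.01333…
q_3 = (l_3 − l_4) / l_3 = (0.182 − 0.106) / 0.182
     = 0.076 / 0.182 = 0.417582… → 0.42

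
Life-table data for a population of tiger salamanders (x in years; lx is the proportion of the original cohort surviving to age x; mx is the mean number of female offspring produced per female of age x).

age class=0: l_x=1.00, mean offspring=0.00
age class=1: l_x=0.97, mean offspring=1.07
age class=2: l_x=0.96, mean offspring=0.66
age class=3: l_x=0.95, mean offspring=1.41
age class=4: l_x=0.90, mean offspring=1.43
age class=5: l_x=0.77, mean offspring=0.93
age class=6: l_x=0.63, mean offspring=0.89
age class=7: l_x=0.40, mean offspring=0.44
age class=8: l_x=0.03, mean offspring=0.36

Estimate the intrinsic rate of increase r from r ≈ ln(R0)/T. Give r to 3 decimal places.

0.511

R0 = Σ lx·mx = 0 + 1.0379 + 0.6336 + 1.3395 + 1.287 + 0.7161 + 0.5607 + 0.176 + 0.0108 = 5.7616
Σ x·lx·mx = 19.7347; T = 19.7347/5.7616 = 3.42521…
r ≈ ln(R0)/T = ln(5.7616)/3.42521… = 0.51127… → 0.511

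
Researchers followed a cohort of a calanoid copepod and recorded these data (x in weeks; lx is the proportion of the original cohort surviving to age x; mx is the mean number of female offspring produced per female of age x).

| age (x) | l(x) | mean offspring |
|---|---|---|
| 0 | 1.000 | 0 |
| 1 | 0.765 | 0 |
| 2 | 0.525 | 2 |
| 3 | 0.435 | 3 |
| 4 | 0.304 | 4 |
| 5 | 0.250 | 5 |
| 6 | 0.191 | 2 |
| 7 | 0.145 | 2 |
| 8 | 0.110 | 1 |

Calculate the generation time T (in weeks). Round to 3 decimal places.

3.986

lx·mx: 0, 0, 1.05, 1.305, 1.216, 1.25, 0.382, 0.29, 0.11 → R0 = 5.603
x·lx·mx: 0, 0, 2.1, 3.915, 4.864, 6.25, 2.292, 2.03, 0.88 → Σ = 22.331
T = 22.331 / 5.603 = 3.985543… → 3.986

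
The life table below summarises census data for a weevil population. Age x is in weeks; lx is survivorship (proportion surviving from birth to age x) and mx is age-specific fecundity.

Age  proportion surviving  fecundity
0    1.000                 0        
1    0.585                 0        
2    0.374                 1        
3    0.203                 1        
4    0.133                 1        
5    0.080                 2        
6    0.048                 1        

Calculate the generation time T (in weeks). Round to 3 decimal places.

3.243

lx·mx: 0, 0, 0.374, 0.203, 0.133, 0.16, 0.048 → R0 = 0.918
x·lx·mx: 0, 0, 0.748, 0.609, 0.532, 0.8, 0.288 → Σ = 2.977
T = 2.977 / 0.918 = 3.242919… → 3.243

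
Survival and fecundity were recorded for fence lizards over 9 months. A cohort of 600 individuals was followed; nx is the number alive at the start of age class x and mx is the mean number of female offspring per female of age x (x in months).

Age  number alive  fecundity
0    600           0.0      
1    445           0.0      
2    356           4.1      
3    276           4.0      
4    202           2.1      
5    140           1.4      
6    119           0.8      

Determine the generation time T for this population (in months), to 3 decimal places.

2.891

lx = nx/n0 = nx/600: 1, 0.74167…, 0.59333…, 0.46, 0.33667…, 0.23333…, 0.19833…
lx·mx: 0, 0, 2.432667…, 1.84, 0.707…, 0.326667…, 0.158667… → R0 = 5.465…
x·lx·mx: 0, 0, 4.865333…, 5.52, 2.828…, 1.633333…, 0.952… → Σ = 15.798667…
T = 15.798667… / 5.465… = 2.890881… → 2.891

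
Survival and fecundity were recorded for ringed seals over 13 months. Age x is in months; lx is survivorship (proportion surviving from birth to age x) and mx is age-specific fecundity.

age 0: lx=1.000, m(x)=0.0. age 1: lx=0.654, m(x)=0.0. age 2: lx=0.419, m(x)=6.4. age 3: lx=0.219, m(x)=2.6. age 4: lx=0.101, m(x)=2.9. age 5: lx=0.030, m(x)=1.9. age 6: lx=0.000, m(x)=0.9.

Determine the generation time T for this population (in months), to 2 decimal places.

2.37

lx·mx: 0, 0, 2.6816, 0.5694, 0.2929, 0.057, 0 → R0 = 3.6009
x·lx·mx: 0, 0, 5.3632, 1.7082, 1.1716, 0.285, 0 → Σ = 8.528
T = 8.528 / 3.6009 = 2.368297… → 2.37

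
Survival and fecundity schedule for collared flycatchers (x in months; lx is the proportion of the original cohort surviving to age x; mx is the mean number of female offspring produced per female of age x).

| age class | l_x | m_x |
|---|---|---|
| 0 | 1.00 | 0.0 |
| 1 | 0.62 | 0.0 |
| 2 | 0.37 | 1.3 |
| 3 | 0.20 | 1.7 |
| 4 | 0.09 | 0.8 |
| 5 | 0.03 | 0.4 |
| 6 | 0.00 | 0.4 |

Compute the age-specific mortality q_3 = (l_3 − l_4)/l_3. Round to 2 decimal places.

0.55

q_3 = (l_3 − l_4) / l_3 = (0.2 − 0.09) / 0.2
     = 0.11 / 0.2 = 0.55 → 0.55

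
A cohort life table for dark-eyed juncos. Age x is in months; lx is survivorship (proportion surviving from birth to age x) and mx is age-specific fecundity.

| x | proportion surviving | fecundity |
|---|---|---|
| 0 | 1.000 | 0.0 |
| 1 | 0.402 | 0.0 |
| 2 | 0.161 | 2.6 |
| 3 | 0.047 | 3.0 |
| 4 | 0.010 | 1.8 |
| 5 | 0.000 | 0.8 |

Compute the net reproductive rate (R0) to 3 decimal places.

0.578

lx·mx by age: 0, 0, 0.4186, 0.141, 0.018, 0
R0 = Σ lx·mx = 0.5776 → 0.578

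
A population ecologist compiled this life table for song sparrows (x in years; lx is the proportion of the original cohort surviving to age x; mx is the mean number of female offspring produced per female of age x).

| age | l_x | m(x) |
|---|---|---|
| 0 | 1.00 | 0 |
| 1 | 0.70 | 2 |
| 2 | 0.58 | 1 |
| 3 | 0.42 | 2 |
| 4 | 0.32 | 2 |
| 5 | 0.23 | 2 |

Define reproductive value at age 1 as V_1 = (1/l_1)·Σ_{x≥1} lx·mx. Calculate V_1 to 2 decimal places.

5.60

lx·mx for x ≥ 1: 1.4, 0.58, 0.84, 0.64, 0.46 → sum = 3.92
V_1 = 3.92 / l_1 = 3.92 / 0.7 = 5.6 → 5.60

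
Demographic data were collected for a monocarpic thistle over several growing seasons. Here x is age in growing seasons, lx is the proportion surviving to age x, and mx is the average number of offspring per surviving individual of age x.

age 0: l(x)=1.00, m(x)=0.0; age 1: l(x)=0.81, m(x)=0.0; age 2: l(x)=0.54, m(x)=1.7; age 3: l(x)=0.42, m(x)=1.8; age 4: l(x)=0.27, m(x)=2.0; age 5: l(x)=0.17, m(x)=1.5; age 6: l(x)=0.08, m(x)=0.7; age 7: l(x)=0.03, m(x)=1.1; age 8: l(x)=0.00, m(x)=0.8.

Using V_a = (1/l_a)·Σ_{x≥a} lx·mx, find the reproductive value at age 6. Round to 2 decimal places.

1.11

lx·mx for x ≥ 6: 0.056, 0.033, 0 → sum = 0.089
V_6 = 0.089 / l_6 = 0.089 / 0.08 = 1.1125 → 1.11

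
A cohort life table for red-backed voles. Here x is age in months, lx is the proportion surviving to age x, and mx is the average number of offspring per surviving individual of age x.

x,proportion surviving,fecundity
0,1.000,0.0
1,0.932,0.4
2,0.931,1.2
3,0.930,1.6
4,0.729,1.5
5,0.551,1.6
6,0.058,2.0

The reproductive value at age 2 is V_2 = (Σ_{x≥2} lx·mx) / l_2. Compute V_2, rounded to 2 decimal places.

lx·mx for x ≥ 2: 1.1172, 1.488, 1.0935, 0.8816, 0.116 → sum = 4.6963
V_2 = 4.6963 / l_2 = 4.6963 / 0.931 = 5.044361… → 5.04

5.04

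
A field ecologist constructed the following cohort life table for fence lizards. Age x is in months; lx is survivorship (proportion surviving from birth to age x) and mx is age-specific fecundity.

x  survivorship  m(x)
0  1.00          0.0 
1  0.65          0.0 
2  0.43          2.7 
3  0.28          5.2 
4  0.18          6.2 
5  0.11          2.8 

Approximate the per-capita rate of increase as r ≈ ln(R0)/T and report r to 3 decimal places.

R0 = Σ lx·mx = 0 + 0 + 1.161 + 1.456 + 1.116 + 0.308 = 4.041
Σ x·lx·mx = 12.694; T = 12.694/4.041 = 3.1413…
r ≈ ln(R0)/T = ln(4.041)/3.1413… = 0.44456… → 0.445

0.445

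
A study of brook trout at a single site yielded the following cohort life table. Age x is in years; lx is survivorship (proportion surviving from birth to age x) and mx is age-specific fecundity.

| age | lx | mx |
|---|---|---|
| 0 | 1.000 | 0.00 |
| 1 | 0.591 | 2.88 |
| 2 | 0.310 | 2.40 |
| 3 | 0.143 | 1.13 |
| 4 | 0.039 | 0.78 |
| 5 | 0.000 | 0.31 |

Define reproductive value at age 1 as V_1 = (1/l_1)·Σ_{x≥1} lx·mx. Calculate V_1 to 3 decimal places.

lx·mx for x ≥ 1: 1.70208, 0.744, 0.16159, 0.03042, 0 → sum = 2.63809
V_1 = 2.63809 / l_1 = 2.63809 / 0.591 = 4.463773… → 4.464

4.464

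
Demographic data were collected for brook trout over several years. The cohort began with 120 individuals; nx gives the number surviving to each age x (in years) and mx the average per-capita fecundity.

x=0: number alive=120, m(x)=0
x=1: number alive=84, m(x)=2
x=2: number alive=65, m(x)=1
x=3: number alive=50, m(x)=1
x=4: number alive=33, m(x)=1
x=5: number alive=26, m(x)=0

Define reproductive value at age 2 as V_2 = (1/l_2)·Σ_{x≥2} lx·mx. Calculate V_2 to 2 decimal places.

2.28

lx = nx/n0 = nx/120: 1, 0.7, 0.54167…, 0.41667…, 0.275, 0.21667…
lx·mx for x ≥ 2: 0.541667…, 0.416667…, 0.275, 0 → sum = 1.233333…
V_2 = 1.233333… / l_2 = 1.233333… / 0.541667… = 2.276923… → 2.28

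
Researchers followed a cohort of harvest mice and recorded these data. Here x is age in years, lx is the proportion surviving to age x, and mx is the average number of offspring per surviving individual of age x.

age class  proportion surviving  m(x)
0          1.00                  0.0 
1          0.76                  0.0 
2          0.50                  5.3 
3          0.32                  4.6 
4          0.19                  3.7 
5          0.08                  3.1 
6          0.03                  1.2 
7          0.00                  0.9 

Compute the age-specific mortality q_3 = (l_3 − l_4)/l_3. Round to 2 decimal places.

0.41

q_3 = (l_3 − l_4) / l_3 = (0.32 − 0.19) / 0.32
     = 0.13 / 0.32 = 0.40625 → 0.41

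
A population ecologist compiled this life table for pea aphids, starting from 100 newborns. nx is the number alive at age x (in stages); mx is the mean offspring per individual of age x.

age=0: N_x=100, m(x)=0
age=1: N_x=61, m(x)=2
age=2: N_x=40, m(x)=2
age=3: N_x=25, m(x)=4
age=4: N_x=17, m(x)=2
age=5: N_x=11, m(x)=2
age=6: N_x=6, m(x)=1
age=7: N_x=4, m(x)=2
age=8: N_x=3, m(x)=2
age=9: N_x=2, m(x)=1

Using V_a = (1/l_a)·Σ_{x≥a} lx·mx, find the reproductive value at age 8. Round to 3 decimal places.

2.667

lx = nx/n0 = nx/100: 1, 0.61, 0.4, 0.25, 0.17, 0.11, 0.06, 0.04, 0.03, 0.02
lx·mx for x ≥ 8: 0.06, 0.02 → sum = 0.08
V_8 = 0.08 / l_8 = 0.08 / 0.03 = 2.666667… → 2.667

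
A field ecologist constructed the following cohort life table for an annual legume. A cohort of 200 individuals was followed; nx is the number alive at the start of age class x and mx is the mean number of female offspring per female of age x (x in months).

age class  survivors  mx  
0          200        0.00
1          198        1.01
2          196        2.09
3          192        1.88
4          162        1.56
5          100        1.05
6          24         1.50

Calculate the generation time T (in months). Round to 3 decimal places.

2.825

lx = nx/n0 = nx/200: 1, 0.99, 0.98, 0.96, 0.81, 0.5, 0.12
lx·mx: 0, 0.9999, 2.0482, 1.8048, 1.2636, 0.525, 0.18 → R0 = 6.8215
x·lx·mx: 0, 0.9999, 4.0964, 5.4144, 5.0544, 2.625, 1.08 → Σ = 19.2701
T = 19.2701 / 6.8215 = 2.824907… → 2.825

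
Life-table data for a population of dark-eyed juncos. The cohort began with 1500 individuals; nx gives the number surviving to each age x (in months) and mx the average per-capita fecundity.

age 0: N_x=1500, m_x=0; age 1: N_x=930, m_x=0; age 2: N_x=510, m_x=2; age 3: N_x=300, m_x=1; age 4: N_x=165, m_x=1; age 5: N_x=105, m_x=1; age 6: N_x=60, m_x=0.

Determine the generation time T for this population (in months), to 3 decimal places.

2.594

lx = nx/n0 = nx/1500: 1, 0.62, 0.34, 0.2, 0.11, 0.07, 0.04
lx·mx: 0, 0, 0.68, 0.2, 0.11, 0.07, 0 → R0 = 1.06
x·lx·mx: 0, 0, 1.36, 0.6, 0.44, 0.35, 0 → Σ = 2.75
T = 2.75 / 1.06 = 2.59434… → 2.594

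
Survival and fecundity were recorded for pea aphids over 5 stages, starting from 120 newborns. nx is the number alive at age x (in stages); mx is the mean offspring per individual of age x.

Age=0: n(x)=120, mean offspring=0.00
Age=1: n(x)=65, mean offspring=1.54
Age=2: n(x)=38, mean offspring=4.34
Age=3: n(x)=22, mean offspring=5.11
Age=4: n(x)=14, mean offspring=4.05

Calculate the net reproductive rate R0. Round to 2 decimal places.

3.62

lx = nx/n0 = nx/120: 1, 0.54167…, 0.31667…, 0.18333…, 0.11667…
lx·mx by age: 0, 0.834167…, 1.374333…, 0.936833…, 0.4725…
R0 = Σ lx·mx = 3.617833… → 3.62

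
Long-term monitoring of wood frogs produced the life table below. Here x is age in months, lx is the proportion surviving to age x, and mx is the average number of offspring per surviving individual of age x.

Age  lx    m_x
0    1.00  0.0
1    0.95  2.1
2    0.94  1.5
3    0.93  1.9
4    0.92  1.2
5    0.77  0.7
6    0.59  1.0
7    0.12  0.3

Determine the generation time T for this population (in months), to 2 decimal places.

lx·mx: 0, 1.995, 1.41, 1.767, 1.104, 0.539, 0.59, 0.036 → R0 = 7.441
x·lx·mx: 0, 1.995, 2.82, 5.301, 4.416, 2.695, 3.54, 0.252 → Σ = 21.019
T = 21.019 / 7.441 = 2.824755… → 2.82

2.82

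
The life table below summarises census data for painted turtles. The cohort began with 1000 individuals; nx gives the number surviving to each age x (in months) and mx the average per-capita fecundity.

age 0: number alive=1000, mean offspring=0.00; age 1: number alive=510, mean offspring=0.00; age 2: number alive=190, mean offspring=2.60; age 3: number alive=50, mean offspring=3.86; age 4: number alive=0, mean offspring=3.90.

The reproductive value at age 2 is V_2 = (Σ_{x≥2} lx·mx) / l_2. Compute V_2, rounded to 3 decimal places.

3.616

lx = nx/n0 = nx/1000: 1, 0.51, 0.19, 0.05, 0
lx·mx for x ≥ 2: 0.494, 0.193, 0 → sum = 0.687
V_2 = 0.687 / l_2 = 0.687 / 0.19 = 3.615789… → 3.616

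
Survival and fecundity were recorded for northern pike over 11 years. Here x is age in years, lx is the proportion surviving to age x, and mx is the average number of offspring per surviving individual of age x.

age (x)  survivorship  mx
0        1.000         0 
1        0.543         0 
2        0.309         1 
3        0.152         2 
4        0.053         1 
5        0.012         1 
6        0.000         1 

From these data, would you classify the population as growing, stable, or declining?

declining

R0 = Σ lx·mx = 0 + 0 + 0.309 + 0.304 + 0.053 + 0.012 + 0 = 0.678
R0 < 1, so the population is declining.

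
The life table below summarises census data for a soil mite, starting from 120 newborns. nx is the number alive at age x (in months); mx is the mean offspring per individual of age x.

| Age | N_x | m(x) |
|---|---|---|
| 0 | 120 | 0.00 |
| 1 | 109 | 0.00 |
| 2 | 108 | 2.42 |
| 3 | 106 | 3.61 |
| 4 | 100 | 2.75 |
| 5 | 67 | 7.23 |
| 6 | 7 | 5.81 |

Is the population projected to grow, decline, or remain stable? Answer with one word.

growing

lx = nx/n0 = nx/120: 1, 0.90833…, 0.9, 0.88333…, 0.83333…, 0.55833…, 0.05833…
R0 = Σ lx·mx = 0 + 0 + 2.178 + 3.188833… + 2.291667… + 4.03675… + 0.338917… = 12.034167…
R0 > 1, so the population is growing.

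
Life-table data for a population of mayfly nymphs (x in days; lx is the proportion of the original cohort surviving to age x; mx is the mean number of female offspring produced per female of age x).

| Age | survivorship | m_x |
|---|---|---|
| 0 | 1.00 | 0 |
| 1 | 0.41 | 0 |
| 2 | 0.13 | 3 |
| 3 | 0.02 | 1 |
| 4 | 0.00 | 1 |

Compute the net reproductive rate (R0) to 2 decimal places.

0.41

lx·mx by age: 0, 0, 0.39, 0.02, 0
R0 = Σ lx·mx = 0.41 → 0.41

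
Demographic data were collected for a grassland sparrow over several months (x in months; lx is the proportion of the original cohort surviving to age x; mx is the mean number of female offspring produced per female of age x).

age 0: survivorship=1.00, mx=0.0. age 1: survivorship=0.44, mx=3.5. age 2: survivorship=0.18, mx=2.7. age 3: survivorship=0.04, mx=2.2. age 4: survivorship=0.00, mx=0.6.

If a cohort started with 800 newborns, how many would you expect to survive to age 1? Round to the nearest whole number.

352

Expected survivors = N0 · l_1 = 800 × 0.44 = 352 → 352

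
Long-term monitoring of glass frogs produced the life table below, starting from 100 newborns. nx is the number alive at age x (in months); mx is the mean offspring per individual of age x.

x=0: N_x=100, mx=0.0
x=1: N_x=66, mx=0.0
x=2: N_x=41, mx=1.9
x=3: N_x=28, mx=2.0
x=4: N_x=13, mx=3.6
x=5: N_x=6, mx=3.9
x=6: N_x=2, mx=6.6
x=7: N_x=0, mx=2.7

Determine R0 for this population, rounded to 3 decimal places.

lx = nx/n0 = nx/100: 1, 0.66, 0.41, 0.28, 0.13, 0.06, 0.02, 0
lx·mx by age: 0, 0, 0.779, 0.56, 0.468, 0.234, 0.132, 0
R0 = Σ lx·mx = 2.173 → 2.173

2.173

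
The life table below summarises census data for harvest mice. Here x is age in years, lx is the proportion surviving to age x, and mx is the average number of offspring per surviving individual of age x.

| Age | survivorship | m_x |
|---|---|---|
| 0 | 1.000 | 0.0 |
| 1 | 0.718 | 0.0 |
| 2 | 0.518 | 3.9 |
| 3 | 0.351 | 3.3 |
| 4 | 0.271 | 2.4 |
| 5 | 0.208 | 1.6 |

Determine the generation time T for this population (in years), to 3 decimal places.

2.831

lx·mx: 0, 0, 2.0202, 1.1583, 0.6504, 0.3328 → R0 = 4.1617
x·lx·mx: 0, 0, 4.0404, 3.4749, 2.6016, 1.664 → Σ = 11.7809
T = 11.7809 / 4.1617 = 2.83079… → 2.831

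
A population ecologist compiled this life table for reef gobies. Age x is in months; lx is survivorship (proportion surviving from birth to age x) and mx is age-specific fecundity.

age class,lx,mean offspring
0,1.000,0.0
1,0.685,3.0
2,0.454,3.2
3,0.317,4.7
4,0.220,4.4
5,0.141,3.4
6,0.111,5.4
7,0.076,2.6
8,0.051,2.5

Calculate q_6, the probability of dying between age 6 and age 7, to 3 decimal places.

q_6 = (l_6 − l_7) / l_6 = (0.111 − 0.076) / 0.111
     = 0.035 / 0.111 = 0.315315… → 0.315

0.315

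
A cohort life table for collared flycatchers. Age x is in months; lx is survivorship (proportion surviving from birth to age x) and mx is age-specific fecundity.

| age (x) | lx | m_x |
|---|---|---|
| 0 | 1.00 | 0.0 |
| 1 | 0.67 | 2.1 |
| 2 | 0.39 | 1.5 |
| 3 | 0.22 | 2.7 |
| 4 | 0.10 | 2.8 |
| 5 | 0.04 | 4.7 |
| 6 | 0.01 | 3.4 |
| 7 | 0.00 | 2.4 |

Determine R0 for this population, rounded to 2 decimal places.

3.09

lx·mx by age: 0, 1.407, 0.585, 0.594, 0.28, 0.188, 0.034, 0
R0 = Σ lx·mx = 3.088 → 3.09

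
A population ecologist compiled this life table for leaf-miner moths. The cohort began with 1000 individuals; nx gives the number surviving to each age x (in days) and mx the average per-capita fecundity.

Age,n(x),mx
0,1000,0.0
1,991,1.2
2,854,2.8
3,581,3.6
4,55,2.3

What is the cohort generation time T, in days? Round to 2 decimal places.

lx = nx/n0 = nx/1000: 1, 0.991, 0.854, 0.581, 0.055
lx·mx: 0, 1.1892, 2.3912, 2.0916, 0.1265 → R0 = 5.7985
x·lx·mx: 0, 1.1892, 4.7824, 6.2748, 0.506 → Σ = 12.7524
T = 12.7524 / 5.7985 = 2.199258… → 2.20

2.20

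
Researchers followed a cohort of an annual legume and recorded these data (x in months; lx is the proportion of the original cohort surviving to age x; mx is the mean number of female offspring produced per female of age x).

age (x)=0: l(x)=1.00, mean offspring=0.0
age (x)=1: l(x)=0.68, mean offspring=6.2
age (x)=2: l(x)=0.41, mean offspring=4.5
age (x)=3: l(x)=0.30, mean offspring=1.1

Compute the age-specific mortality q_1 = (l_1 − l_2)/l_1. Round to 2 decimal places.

q_1 = (l_1 − l_2) / l_1 = (0.68 − 0.41) / 0.68
     = 0.27 / 0.68 = 0.397059… → 0.40

0.40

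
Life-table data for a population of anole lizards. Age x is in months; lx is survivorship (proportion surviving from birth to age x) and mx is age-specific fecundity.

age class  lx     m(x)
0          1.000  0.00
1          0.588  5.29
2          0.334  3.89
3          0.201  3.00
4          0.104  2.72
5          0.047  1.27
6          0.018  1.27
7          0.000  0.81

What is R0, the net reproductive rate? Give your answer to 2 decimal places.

5.38

lx·mx by age: 0, 3.11052, 1.29926, 0.603, 0.28288, 0.05969, 0.02286, 0
R0 = Σ lx·mx = 5.37821 → 5.38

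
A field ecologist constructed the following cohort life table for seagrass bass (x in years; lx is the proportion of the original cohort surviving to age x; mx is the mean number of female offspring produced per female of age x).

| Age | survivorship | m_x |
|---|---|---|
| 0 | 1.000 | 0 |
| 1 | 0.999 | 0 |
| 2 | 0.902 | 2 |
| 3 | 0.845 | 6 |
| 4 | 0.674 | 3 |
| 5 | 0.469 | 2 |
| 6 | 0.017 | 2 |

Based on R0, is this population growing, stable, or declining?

R0 = Σ lx·mx = 0 + 0 + 1.804 + 5.07 + 2.022 + 0.938 + 0.034 = 9.868
R0 > 1, so the population is growing.

growing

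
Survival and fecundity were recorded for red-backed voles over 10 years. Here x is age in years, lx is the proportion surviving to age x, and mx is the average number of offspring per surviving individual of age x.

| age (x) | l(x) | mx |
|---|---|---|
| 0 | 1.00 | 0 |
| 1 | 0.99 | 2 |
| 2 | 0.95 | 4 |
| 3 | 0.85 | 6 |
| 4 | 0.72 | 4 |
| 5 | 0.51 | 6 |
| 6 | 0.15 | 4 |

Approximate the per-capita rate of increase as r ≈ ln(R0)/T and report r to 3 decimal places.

0.900

R0 = Σ lx·mx = 0 + 1.98 + 3.8 + 5.1 + 2.88 + 3.06 + 0.6 = 17.42
Σ x·lx·mx = 55.3; T = 55.3/17.42 = 3.17451…
r ≈ ln(R0)/T = ln(17.42)/3.17451… = 0.90018… → 0.900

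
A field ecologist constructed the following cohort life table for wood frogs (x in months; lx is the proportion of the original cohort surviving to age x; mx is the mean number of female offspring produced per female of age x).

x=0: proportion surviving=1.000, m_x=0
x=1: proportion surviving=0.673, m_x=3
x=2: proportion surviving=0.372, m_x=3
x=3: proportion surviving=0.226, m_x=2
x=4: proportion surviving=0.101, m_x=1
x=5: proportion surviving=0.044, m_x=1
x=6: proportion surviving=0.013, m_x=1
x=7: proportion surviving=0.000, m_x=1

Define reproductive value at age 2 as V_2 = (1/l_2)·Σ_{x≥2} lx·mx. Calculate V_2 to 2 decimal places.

4.64

lx·mx for x ≥ 2: 1.116, 0.452, 0.101, 0.044, 0.013, 0 → sum = 1.726
V_2 = 1.726 / l_2 = 1.726 / 0.372 = 4.639785… → 4.64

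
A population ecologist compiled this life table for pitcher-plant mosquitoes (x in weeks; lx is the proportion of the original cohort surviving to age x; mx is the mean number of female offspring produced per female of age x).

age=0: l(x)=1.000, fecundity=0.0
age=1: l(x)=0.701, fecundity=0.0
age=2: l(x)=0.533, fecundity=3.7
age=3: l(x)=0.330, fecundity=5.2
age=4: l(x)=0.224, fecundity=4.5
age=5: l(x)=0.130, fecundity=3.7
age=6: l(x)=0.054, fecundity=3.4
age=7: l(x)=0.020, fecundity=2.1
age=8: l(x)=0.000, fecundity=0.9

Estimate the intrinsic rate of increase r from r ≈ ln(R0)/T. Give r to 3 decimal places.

R0 = Σ lx·mx = 0 + 0 + 1.9721 + 1.716 + 1.008 + 0.481 + 0.1836 + 0.042 + 0 = 5.4027
Σ x·lx·mx = 16.9248; T = 16.9248/5.4027 = 3.13266…
r ≈ ln(R0)/T = ln(5.4027)/3.13266… = 0.53849… → 0.538

0.538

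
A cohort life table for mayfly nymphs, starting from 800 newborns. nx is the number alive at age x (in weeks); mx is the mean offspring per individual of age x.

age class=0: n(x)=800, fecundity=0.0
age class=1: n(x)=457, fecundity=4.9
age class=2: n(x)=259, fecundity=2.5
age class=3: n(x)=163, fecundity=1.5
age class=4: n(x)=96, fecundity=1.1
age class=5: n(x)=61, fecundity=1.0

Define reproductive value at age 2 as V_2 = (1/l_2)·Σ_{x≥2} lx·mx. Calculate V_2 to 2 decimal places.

lx = nx/n0 = nx/800: 1, 0.57125, 0.32375, 0.20375, 0.12, 0.07625
lx·mx for x ≥ 2: 0.809375, 0.305625, 0.132, 0.07625 → sum = 1.32325
V_2 = 1.32325 / l_2 = 1.32325 / 0.32375 = 4.087259… → 4.09

4.09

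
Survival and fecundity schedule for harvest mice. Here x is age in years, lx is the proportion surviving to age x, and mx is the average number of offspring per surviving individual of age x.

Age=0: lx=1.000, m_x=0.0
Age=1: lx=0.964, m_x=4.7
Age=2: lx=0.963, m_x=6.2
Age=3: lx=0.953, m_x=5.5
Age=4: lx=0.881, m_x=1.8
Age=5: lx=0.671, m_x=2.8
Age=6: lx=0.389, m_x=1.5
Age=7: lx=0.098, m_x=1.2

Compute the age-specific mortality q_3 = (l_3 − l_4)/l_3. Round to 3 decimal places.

0.076

q_3 = (l_3 − l_4) / l_3 = (0.953 − 0.881) / 0.953
     = 0.072 / 0.953 = 0.075551… → 0.076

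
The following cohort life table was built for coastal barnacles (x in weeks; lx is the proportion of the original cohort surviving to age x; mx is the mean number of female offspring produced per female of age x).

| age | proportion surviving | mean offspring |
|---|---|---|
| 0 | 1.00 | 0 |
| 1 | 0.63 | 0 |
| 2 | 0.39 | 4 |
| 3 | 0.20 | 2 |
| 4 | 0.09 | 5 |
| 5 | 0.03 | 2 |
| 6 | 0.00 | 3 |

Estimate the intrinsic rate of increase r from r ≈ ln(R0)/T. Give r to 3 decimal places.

0.348

R0 = Σ lx·mx = 0 + 0 + 1.56 + 0.4 + 0.45 + 0.06 + 0 = 2.47
Σ x·lx·mx = 6.42; T = 6.42/2.47 = 2.59919…
r ≈ ln(R0)/T = ln(2.47)/2.59919… = 0.34788… → 0.348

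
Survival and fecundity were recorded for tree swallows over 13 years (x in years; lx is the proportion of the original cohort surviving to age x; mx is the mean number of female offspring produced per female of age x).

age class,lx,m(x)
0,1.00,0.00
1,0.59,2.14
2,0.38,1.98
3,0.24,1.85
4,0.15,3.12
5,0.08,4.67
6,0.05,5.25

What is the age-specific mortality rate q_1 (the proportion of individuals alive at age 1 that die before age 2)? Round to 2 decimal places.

0.36

q_1 = (l_1 − l_2) / l_1 = (0.59 − 0.38) / 0.59
     = 0.21 / 0.59 = 0.355932… → 0.36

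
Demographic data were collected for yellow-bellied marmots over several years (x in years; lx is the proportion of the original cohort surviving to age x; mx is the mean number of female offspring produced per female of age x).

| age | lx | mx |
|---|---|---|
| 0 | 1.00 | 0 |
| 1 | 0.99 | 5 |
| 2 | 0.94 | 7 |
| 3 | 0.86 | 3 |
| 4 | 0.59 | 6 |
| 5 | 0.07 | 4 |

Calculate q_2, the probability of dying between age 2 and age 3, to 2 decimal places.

0.09

q_2 = (l_2 − l_3) / l_2 = (0.94 − 0.86) / 0.94
     = 0.08 / 0.94 = 0.085106… → 0.09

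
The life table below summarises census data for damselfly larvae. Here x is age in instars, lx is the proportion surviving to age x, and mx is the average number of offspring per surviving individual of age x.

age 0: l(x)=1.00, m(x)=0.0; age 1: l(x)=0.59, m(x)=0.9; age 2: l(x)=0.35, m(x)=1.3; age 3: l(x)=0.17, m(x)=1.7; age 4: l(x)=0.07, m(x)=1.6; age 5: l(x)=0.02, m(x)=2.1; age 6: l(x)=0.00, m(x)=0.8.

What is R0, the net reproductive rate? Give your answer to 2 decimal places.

lx·mx by age: 0, 0.531, 0.455, 0.289, 0.112, 0.042, 0
R0 = Σ lx·mx = 1.429 → 1.43

1.43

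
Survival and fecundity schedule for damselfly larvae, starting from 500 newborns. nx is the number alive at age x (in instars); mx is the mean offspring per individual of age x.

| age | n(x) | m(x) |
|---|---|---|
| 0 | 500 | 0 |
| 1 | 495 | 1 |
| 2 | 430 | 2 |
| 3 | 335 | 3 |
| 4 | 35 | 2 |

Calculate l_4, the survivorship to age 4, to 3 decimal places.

0.070

l_4 = n_4/n_0 = 35/500 = 0.07 → 0.070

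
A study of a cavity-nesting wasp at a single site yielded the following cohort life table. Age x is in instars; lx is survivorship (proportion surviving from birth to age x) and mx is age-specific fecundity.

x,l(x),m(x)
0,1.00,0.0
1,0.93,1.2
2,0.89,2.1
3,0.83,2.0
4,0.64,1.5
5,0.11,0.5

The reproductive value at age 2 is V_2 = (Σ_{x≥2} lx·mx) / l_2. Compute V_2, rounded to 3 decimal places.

lx·mx for x ≥ 2: 1.869, 1.66, 0.96, 0.055 → sum = 4.544
V_2 = 4.544 / l_2 = 4.544 / 0.89 = 5.105618… → 5.106

5.106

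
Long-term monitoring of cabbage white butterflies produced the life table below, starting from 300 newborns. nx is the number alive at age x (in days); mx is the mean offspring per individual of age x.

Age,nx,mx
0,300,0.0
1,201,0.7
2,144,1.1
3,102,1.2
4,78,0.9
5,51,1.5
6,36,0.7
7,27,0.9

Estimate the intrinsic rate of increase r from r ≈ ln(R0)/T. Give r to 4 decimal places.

0.2466

lx = nx/n0 = nx/300: 1, 0.67, 0.48, 0.34, 0.26, 0.17, 0.12, 0.09
R0 = Σ lx·mx = 0 + 0.469 + 0.528 + 0.408 + 0.234 + 0.255 + 0.084 + 0.081 = 2.059
Σ x·lx·mx = 6.031; T = 6.031/2.059 = 2.92909…
r ≈ ln(R0)/T = ln(2.059)/2.92909… = 0.246568… → 0.2466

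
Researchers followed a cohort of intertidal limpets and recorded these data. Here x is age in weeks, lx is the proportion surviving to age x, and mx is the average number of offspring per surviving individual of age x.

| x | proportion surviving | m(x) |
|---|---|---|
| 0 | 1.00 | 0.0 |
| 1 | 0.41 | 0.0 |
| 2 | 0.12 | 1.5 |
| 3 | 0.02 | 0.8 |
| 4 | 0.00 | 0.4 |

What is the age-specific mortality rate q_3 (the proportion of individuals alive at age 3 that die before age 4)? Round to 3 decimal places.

q_3 = (l_3 − l_4) / l_3 = (0.02 − 0) / 0.02
     = 0.02 / 0.02 = 1 → 1.000

1.000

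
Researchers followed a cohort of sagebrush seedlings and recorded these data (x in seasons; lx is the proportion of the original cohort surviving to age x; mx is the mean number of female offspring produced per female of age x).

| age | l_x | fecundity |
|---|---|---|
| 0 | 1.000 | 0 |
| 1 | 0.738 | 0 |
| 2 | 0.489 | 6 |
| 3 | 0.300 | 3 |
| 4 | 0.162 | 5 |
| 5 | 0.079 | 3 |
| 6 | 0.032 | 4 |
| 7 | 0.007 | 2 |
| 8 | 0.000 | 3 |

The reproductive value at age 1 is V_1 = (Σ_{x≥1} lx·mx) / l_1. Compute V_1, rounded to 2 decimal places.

lx·mx for x ≥ 1: 0, 2.934, 0.9, 0.81, 0.237, 0.128, 0.014, 0 → sum = 5.023
V_1 = 5.023 / l_1 = 5.023 / 0.738 = 6.806233… → 6.81

6.81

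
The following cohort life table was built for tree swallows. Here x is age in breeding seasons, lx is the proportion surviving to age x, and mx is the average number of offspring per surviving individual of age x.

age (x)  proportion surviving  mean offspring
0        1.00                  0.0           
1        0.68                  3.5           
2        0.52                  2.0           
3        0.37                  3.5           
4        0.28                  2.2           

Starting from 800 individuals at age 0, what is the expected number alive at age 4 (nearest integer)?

224

Expected survivors = N0 · l_4 = 800 × 0.28 = 224 → 224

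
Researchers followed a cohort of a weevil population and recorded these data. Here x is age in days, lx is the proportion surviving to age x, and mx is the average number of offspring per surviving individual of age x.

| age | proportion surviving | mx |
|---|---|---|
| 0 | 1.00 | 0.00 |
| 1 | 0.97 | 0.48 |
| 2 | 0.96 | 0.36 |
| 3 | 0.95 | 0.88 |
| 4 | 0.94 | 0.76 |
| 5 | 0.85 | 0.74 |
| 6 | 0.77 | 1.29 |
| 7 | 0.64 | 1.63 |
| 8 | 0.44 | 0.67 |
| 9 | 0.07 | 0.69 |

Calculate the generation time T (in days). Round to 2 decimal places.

4.79

lx·mx: 0, 0.4656, 0.3456, 0.836, 0.7144, 0.629, 0.9933, 1.0432, 0.2948, 0.0483 → R0 = 5.3702
x·lx·mx: 0, 0.4656, 0.6912, 2.508, 2.8576, 3.145, 5.9598, 7.3024, 2.3584, 0.4347 → Σ = 25.7227
T = 25.7227 / 5.3702 = 4.789896… → 4.79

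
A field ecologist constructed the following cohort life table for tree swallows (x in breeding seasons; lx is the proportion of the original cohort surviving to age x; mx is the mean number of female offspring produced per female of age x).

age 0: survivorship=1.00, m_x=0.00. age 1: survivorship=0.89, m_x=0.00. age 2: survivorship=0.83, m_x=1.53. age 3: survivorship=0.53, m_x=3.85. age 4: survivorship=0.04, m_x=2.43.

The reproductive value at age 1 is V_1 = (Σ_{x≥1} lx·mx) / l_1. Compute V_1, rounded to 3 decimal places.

3.829

lx·mx for x ≥ 1: 0, 1.2699, 2.0405, 0.0972 → sum = 3.4076
V_1 = 3.4076 / l_1 = 3.4076 / 0.89 = 3.828764… → 3.829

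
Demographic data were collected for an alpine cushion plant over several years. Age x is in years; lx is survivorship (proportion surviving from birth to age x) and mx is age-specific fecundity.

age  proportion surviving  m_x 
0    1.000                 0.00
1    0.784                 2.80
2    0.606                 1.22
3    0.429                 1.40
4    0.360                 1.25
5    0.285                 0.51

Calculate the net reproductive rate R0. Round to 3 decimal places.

4.130

lx·mx by age: 0, 2.1952, 0.73932, 0.6006, 0.45, 0.14535
R0 = Σ lx·mx = 4.13047 → 4.130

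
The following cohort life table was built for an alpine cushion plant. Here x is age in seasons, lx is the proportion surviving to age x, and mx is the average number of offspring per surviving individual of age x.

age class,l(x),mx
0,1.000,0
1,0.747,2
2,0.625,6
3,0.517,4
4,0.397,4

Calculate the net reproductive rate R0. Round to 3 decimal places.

8.900

lx·mx by age: 0, 1.494, 3.75, 2.068, 1.588
R0 = Σ lx·mx = 8.9 → 8.900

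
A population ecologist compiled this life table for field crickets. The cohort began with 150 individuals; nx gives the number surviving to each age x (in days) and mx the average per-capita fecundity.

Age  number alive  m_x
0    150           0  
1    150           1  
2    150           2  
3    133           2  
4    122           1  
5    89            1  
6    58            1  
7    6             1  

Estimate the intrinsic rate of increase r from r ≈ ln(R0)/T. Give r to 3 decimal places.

lx = nx/n0 = nx/150: 1, 1, 1, 0.88667…, 0.81333…, 0.59333…, 0.38667…, 0.04
R0 = Σ lx·mx = 0 + 1 + 2 + 1.77333… + 0.81333… + 0.59333… + 0.38667… + 0.04 = 6.606667…
Σ x·lx·mx = 19.14…; T = 19.14…/6.606667… = 2.89707…
r ≈ ln(R0)/T = ln(6.606667…)/2.89707… = 0.65172… → 0.652

0.652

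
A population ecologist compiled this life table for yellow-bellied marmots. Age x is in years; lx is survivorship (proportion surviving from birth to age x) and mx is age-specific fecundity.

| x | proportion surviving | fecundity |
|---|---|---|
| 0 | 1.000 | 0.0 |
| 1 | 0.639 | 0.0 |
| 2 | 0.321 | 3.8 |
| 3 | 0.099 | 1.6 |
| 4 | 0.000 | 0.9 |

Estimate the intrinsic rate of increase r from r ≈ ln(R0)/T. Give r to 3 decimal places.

R0 = Σ lx·mx = 0 + 0 + 1.2198 + 0.1584 + 0 = 1.3782
Σ x·lx·mx = 2.9148; T = 2.9148/1.3782 = 2.11493…
r ≈ ln(R0)/T = ln(1.3782)/2.11493… = 0.15167… → 0.152

0.152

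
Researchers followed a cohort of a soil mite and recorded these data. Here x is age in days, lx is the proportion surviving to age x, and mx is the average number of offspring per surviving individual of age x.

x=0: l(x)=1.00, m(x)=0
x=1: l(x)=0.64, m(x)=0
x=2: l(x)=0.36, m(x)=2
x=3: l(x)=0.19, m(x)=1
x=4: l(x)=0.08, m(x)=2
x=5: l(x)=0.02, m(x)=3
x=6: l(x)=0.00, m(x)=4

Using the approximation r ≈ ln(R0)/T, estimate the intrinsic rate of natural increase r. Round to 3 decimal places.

0.047

R0 = Σ lx·mx = 0 + 0 + 0.72 + 0.19 + 0.16 + 0.06 + 0 = 1.13
Σ x·lx·mx = 2.95; T = 2.95/1.13 = 2.61062…
r ≈ ln(R0)/T = ln(1.13)/2.61062… = 0.04682… → 0.047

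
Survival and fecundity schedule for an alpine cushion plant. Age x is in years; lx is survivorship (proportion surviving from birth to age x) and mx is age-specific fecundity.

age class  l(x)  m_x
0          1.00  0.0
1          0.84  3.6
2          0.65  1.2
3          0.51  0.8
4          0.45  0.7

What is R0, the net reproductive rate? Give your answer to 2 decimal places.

4.53

lx·mx by age: 0, 3.024, 0.78, 0.408, 0.315
R0 = Σ lx·mx = 4.527 → 4.53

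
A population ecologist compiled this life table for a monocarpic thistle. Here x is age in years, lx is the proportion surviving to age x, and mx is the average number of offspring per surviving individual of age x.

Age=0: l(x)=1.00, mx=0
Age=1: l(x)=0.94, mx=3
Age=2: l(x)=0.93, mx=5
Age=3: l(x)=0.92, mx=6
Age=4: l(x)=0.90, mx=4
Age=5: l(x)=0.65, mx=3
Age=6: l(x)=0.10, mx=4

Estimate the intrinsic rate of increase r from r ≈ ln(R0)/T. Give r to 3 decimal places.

R0 = Σ lx·mx = 0 + 2.82 + 4.65 + 5.52 + 3.6 + 1.95 + 0.4 = 18.94
Σ x·lx·mx = 55.23; T = 55.23/18.94 = 2.91605…
r ≈ ln(R0)/T = ln(18.94)/2.91605… = 1.00865… → 1.009

1.009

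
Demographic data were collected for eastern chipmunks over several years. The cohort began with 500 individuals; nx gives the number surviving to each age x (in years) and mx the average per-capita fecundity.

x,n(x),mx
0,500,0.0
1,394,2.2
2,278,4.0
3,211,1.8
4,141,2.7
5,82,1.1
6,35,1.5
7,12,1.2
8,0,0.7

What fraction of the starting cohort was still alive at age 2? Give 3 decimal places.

l_2 = n_2/n_0 = 278/500 = 0.556 → 0.556

0.556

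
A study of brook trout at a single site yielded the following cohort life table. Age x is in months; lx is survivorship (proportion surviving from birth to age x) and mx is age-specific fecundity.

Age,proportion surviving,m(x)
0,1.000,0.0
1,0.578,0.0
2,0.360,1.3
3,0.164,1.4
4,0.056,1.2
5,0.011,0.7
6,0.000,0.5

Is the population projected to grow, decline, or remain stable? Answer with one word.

declining

R0 = Σ lx·mx = 0 + 0 + 0.468 + 0.2296 + 0.0672 + 0.0077 + 0 = 0.7725
R0 < 1, so the population is declining.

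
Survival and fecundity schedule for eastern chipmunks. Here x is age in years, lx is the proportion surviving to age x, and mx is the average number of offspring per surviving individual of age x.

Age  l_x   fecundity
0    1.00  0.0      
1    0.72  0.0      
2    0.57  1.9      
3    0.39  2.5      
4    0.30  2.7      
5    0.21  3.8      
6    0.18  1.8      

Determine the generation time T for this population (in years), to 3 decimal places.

3.575

lx·mx: 0, 0, 1.083, 0.975, 0.81, 0.798, 0.324 → R0 = 3.99
x·lx·mx: 0, 0, 2.166, 2.925, 3.24, 3.99, 1.944 → Σ = 14.265
T = 14.265 / 3.99 = 3.575188… → 3.575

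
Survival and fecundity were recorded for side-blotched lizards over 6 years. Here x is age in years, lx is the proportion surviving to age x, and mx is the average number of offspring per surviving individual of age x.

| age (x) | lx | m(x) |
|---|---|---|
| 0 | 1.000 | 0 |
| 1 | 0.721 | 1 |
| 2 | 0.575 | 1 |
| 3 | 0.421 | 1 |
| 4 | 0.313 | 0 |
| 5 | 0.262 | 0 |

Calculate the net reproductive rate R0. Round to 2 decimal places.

lx·mx by age: 0, 0.721, 0.575, 0.421, 0, 0
R0 = Σ lx·mx = 1.717 → 1.72

1.72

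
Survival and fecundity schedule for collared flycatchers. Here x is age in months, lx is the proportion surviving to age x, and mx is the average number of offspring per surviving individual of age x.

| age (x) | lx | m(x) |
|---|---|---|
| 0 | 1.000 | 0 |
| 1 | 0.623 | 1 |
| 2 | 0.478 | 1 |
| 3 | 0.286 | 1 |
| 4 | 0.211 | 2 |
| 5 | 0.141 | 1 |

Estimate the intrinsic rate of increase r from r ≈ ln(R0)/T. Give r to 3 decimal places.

R0 = Σ lx·mx = 0 + 0.623 + 0.478 + 0.286 + 0.422 + 0.141 = 1.95
Σ x·lx·mx = 4.83; T = 4.83/1.95 = 2.47692…
r ≈ ln(R0)/T = ln(1.95)/2.47692… = 0.26962… → 0.270

0.270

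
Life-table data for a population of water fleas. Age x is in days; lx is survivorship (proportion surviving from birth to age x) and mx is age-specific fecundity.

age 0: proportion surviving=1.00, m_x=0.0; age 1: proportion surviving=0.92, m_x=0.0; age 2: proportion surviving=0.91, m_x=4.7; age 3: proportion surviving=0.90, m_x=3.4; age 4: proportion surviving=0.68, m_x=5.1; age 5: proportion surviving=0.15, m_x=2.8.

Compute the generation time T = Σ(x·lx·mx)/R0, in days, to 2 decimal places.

lx·mx: 0, 0, 4.277, 3.06, 3.468, 0.42 → R0 = 11.225
x·lx·mx: 0, 0, 8.554, 9.18, 13.872, 2.1 → Σ = 33.706
T = 33.706 / 11.225 = 3.002762… → 3.00

3.00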